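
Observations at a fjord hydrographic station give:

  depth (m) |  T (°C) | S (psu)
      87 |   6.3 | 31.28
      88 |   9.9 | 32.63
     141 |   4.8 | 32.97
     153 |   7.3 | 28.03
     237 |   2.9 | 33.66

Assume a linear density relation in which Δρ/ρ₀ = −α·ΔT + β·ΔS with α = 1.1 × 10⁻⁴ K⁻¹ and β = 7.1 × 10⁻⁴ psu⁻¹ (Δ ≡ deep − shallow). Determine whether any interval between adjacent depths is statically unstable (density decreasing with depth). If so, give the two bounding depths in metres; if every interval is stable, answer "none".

141–153 m

Evaluate Δρ/ρ₀ = −αΔT + βΔS across each adjacent pair:
  87–88 m: −αΔT+βΔS = −(1.1 × 10⁻⁴)(+3.6)+(7.1 × 10⁻⁴)(+1.35) = 5.6 × 10⁻⁴ → stable
  88–141 m: −αΔT+βΔS = −(1.1 × 10⁻⁴)(-5.1)+(7.1 × 10⁻⁴)(+0.34) = 8.0 × 10⁻⁴ → stable
  141–153 m: −αΔT+βΔS = −(1.1 × 10⁻⁴)(+2.5)+(7.1 × 10⁻⁴)(-4.94) = -3.8 × 10⁻³ → UNSTABLE
  153–237 m: −αΔT+βΔS = −(1.1 × 10⁻⁴)(-4.4)+(7.1 × 10⁻⁴)(+5.63) = 4.5 × 10⁻³ → stable
The 141–153 m interval has Δρ < 0: lighter water underlies denser water.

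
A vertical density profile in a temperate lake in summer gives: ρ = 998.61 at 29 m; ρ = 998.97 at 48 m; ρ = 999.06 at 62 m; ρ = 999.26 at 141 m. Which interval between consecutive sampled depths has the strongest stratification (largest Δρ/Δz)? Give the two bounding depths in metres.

Compute the density gradient over each adjacent pair:
  29–48 m: Δρ/Δz = 0.36/19 = 0.019 kg m⁻⁴
  48–62 m: Δρ/Δz = 0.09/14 = 6.4 × 10⁻³ kg m⁻⁴
  62–141 m: Δρ/Δz = 0.20/79 = 2.5 × 10⁻³ kg m⁻⁴
The largest gradient is in the 29–48 m interval — the pycnocline.

29–48 m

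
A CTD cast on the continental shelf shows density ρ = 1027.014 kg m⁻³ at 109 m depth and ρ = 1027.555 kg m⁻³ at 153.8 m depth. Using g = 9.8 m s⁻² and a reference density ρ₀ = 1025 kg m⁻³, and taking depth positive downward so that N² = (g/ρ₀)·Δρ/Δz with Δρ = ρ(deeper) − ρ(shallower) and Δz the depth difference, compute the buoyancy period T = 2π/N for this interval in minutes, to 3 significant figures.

Δρ = 1027.555 − 1027.014 = 0.541 kg m⁻³ over Δz = 153.8 − 109 = 44.8 m.
N² = (9.8/1025) × (0.541/44.8) = 1.1546 × 10⁻⁴ s⁻².
N = √(1.1546 × 10⁻⁴) = 0.010745 rad s⁻¹, so T = 2π/N = 584.75 s = 9.7458 min ≈ 9.75 min.

9.75 min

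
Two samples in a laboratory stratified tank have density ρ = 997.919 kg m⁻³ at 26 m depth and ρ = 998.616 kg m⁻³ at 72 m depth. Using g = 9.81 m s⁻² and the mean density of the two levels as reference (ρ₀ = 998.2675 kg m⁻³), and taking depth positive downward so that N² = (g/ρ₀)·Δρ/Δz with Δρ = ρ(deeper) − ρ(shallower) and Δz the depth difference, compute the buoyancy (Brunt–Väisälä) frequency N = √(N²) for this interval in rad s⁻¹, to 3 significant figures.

Δρ = 998.616 − 997.919 = 0.697 kg m⁻³ over Δz = 72 − 26 = 46 m.
N² = (9.81/998.2675) × (0.697/46) = 1.4890 × 10⁻⁴ s⁻².
N = √(1.4890 × 10⁻⁴) = 0.012202 rad s⁻¹ ≈ 0.0122 rad s⁻¹.

0.0122 rad s⁻¹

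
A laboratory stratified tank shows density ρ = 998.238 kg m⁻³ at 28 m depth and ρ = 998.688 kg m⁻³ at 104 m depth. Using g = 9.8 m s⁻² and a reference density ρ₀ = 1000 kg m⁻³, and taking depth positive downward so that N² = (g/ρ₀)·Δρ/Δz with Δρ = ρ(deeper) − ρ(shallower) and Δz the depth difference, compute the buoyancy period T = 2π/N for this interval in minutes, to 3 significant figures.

Δρ = 998.688 − 998.238 = 0.450 kg m⁻³ over Δz = 104 − 28 = 76 m.
N² = (9.8/1000) × (0.450/76) = 5.8026 × 10⁻⁵ s⁻².
N = √(5.8026 × 10⁻⁵) = 7.6175 × 10⁻³ rad s⁻¹, so T = 2π/N = 824.84 s = 13.747 min ≈ 13.7 min.

13.7 min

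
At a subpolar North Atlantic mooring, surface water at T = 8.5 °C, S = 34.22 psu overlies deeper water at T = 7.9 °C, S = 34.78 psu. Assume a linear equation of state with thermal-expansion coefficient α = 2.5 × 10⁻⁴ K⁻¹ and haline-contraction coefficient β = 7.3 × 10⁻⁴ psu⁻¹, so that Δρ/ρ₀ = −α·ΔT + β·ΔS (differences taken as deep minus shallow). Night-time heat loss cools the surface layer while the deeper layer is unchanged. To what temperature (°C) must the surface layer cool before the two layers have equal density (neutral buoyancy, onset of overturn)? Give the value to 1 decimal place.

Neutral buoyancy requires Δρ = 0, i.e. −α(T_deep − T_surf′) + β(S_deep − S_surf) = 0.
T_surf′ = T_deep − (β/α)·ΔS = 7.9 − (7.3 × 10⁻⁴/2.5 × 10⁻⁴)·(+0.56) = 6.265 °C.
Cooling required: 8.5 − (6.265) = 2.235 °C.

6.3 °C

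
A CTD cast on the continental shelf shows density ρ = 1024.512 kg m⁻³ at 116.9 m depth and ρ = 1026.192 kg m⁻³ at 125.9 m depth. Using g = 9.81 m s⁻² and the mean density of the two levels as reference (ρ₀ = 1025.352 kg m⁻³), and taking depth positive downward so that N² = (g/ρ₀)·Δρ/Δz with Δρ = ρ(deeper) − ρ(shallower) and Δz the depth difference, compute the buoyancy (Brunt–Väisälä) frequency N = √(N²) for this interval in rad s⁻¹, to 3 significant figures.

0.0423 rad s⁻¹

Δρ = 1026.192 − 1024.512 = 1.680 kg m⁻³ over Δz = 125.9 − 116.9 = 9 m.
N² = (9.81/1025.352) × (1.680/9) = 1.7859 × 10⁻³ s⁻².
N = √(1.7859 × 10⁻³) = 0.042260 rad s⁻¹ ≈ 0.0423 rad s⁻¹.
Since Δρ > 0 the layer is stably stratified.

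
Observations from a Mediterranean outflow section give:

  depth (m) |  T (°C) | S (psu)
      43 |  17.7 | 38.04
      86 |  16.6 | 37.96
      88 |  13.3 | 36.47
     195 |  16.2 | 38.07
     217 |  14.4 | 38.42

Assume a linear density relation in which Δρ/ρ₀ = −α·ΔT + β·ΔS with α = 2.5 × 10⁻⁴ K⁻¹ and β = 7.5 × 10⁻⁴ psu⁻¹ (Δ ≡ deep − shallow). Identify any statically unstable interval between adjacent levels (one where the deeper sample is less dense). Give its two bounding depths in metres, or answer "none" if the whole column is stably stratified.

86–88 m

Evaluate Δρ/ρ₀ = −αΔT + βΔS across each adjacent pair:
  43–86 m: −αΔT+βΔS = −(2.5 × 10⁻⁴)(-1.1)+(7.5 × 10⁻⁴)(-0.08) = 2.2 × 10⁻⁴ → stable
  86–88 m: −αΔT+βΔS = −(2.5 × 10⁻⁴)(-3.3)+(7.5 × 10⁻⁴)(-1.49) = -2.9 × 10⁻⁴ → UNSTABLE
  88–195 m: −αΔT+βΔS = −(2.5 × 10⁻⁴)(+2.9)+(7.5 × 10⁻⁴)(+1.60) = 4.8 × 10⁻⁴ → stable
  195–217 m: −αΔT+βΔS = −(2.5 × 10⁻⁴)(-1.8)+(7.5 × 10⁻⁴)(+0.35) = 7.1 × 10⁻⁴ → stable
The 86–88 m interval has Δρ < 0: lighter water underlies denser water.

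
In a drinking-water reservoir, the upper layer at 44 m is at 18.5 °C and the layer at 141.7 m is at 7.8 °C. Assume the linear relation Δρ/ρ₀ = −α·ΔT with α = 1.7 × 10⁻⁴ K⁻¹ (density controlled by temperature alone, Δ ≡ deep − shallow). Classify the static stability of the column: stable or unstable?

stable

ΔT = 7.8 − 18.5 = -10.7 K, so Δρ/ρ₀ = −αΔT = 1.819 × 10⁻³.
Δρ/ρ₀ > 0, so Δρ > 0: deeper water is denser → statically stable.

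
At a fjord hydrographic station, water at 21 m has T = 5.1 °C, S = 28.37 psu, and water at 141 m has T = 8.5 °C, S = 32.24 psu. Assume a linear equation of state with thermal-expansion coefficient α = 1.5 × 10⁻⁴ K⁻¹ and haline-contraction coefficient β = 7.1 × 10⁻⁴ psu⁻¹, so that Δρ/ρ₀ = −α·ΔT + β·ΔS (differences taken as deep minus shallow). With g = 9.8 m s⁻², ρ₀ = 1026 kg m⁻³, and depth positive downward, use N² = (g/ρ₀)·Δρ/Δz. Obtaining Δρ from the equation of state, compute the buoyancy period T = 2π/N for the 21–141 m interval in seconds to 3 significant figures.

ΔT = +3.4 K, ΔS = +3.87 psu (deep − shallow).
Δρ/ρ₀ = −αΔT + βΔS = -5.10 × 10⁻⁴ + 2.7477 × 10⁻³ = 2.2377 × 10⁻³, so Δρ ≈ 2.296 kg m⁻³.
N² = (g/ρ₀)·Δρ/Δz = g·(Δρ/ρ₀)/Δz = 9.8 × 2.2377 × 10⁻³ / 120 = 1.8275 × 10⁻⁴ s⁻².
N = √(1.8275 × 10⁻⁴) = 0.013519 rad s⁻¹ → T = 2π/N = 464.77 s ≈ 465 s.

465 s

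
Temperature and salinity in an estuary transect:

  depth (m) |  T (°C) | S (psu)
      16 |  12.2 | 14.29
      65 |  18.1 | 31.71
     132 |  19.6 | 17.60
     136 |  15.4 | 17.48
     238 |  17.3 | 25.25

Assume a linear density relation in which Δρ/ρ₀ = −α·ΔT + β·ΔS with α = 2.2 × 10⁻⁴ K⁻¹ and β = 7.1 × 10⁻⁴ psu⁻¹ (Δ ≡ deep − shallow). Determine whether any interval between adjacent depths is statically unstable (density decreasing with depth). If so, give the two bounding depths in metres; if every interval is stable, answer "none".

Evaluate Δρ/ρ₀ = −αΔT + βΔS across each adjacent pair:
  16–65 m: −αΔT+βΔS = −(2.2 × 10⁻⁴)(+5.9)+(7.1 × 10⁻⁴)(+17.42) = 0.011 → stable
  65–132 m: −αΔT+βΔS = −(2.2 × 10⁻⁴)(+1.5)+(7.1 × 10⁻⁴)(-14.11) = -0.010 → UNSTABLE
  132–136 m: −αΔT+βΔS = −(2.2 × 10⁻⁴)(-4.2)+(7.1 × 10⁻⁴)(-0.12) = 8.4 × 10⁻⁴ → stable
  136–238 m: −αΔT+βΔS = −(2.2 × 10⁻⁴)(+1.9)+(7.1 × 10⁻⁴)(+7.77) = 5.1 × 10⁻³ → stable
The 65–132 m interval has Δρ < 0: lighter water underlies denser water.

65–132 m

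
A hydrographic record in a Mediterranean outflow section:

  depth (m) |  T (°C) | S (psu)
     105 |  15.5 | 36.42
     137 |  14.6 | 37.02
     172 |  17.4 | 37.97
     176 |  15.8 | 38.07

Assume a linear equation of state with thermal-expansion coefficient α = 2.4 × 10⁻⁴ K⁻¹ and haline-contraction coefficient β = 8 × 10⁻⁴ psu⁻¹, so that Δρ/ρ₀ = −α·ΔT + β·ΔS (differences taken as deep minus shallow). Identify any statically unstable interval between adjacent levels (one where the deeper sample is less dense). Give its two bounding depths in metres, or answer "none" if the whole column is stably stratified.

Evaluate Δρ/ρ₀ = −αΔT + βΔS across each adjacent pair:
  105–137 m: −αΔT+βΔS = −(2.4 × 10⁻⁴)(-0.9)+(8 × 10⁻⁴)(+0.60) = 7.0 × 10⁻⁴ → stable
  137–172 m: −αΔT+βΔS = −(2.4 × 10⁻⁴)(+2.8)+(8 × 10⁻⁴)(+0.95) = 8.8 × 10⁻⁵ → stable
  172–176 m: −αΔT+βΔS = −(2.4 × 10⁻⁴)(-1.6)+(8 × 10⁻⁴)(+0.10) = 4.6 × 10⁻⁴ → stable
Every interval has Δρ > 0: the column is stably stratified throughout.

none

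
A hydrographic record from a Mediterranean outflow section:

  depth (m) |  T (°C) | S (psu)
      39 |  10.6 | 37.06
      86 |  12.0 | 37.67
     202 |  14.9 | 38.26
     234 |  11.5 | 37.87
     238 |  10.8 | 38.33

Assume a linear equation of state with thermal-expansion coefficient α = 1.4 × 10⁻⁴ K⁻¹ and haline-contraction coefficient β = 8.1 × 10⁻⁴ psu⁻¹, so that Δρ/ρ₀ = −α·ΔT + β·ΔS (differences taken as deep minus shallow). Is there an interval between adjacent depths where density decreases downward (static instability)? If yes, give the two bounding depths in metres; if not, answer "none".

none

Evaluate Δρ/ρ₀ = −αΔT + βΔS across each adjacent pair:
  39–86 m: −αΔT+βΔS = −(1.4 × 10⁻⁴)(+1.4)+(8.1 × 10⁻⁴)(+0.61) = 3.0 × 10⁻⁴ → stable
  86–202 m: −αΔT+βΔS = −(1.4 × 10⁻⁴)(+2.9)+(8.1 × 10⁻⁴)(+0.59) = 7.2 × 10⁻⁵ → stable
  202–234 m: −αΔT+βΔS = −(1.4 × 10⁻⁴)(-3.4)+(8.1 × 10⁻⁴)(-0.39) = 1.6 × 10⁻⁴ → stable
  234–238 m: −αΔT+βΔS = −(1.4 × 10⁻⁴)(-0.7)+(8.1 × 10⁻⁴)(+0.46) = 4.7 × 10⁻⁴ → stable
Every interval has Δρ > 0: the column is stably stratified throughout.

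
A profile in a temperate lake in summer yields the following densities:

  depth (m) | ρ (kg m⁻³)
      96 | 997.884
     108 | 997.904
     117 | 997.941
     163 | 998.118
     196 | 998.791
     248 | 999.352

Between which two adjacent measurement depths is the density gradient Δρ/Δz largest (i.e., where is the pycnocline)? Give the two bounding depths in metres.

163–196 m

Compute the density gradient over each adjacent pair:
  96–108 m: Δρ/Δz = 0.020/12 = 1.7 × 10⁻³ kg m⁻⁴
  108–117 m: Δρ/Δz = 0.037/9 = 4.1 × 10⁻³ kg m⁻⁴
  117–163 m: Δρ/Δz = 0.177/46 = 3.8 × 10⁻³ kg m⁻⁴
  163–196 m: Δρ/Δz = 0.673/33 = 0.020 kg m⁻⁴
  196–248 m: Δρ/Δz = 0.561/52 = 0.011 kg m⁻⁴
The largest gradient is in the 163–196 m interval — the pycnocline.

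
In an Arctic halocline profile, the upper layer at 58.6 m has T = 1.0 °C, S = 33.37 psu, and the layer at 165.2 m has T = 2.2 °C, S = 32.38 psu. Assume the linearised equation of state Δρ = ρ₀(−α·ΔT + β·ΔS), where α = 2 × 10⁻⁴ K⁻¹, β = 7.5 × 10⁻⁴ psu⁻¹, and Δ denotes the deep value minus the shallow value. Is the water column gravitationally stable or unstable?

ΔT = 2.2 − 1.0 = +1.2 K and ΔS = 32.38 − 33.37 = -0.99 psu (deep − shallow).
−αΔT = -2.40 × 10⁻⁴; βΔS = -7.425 × 10⁻⁴; sum Δρ/ρ₀ = -9.825 × 10⁻⁴.
Δρ/ρ₀ < 0, so Δρ < 0: deeper water is lighter → statically unstable; the column would overturn.

unstable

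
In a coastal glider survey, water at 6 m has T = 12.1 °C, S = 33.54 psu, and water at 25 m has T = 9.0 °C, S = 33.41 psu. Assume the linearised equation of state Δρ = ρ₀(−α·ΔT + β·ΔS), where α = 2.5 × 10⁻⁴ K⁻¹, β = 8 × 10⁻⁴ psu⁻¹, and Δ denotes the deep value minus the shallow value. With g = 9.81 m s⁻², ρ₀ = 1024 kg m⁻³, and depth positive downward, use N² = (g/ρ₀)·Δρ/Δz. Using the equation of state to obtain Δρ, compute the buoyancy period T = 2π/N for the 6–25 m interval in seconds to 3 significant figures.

ΔT = -3.1 K, ΔS = -0.13 psu (deep − shallow).
Δρ/ρ₀ = −αΔT + βΔS = 7.75 × 10⁻⁴ − 1.04 × 10⁻⁴ = 6.71 × 10⁻⁴, so Δρ ≈ 0.6871 kg m⁻³.
N² = (g/ρ₀)·Δρ/Δz = g·(Δρ/ρ₀)/Δz = 9.81 × 6.71 × 10⁻⁴ / 19 = 3.4645 × 10⁻⁴ s⁻².
N = √(3.4645 × 10⁻⁴) = 0.018613 rad s⁻¹ → T = 2π/N = 337.57 s ≈ 338 s.

338 s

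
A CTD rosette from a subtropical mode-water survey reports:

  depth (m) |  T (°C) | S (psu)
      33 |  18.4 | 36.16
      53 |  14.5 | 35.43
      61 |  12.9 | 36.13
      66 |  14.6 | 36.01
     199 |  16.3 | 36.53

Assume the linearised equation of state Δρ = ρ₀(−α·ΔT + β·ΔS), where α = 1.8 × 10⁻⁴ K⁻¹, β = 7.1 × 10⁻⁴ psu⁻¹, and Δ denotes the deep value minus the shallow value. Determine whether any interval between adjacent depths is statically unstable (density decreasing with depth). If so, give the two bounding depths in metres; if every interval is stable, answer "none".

61–66 m

Evaluate Δρ/ρ₀ = −αΔT + βΔS across each adjacent pair:
  33–53 m: −αΔT+βΔS = −(1.8 × 10⁻⁴)(-3.9)+(7.1 × 10⁻⁴)(-0.73) = 1.8 × 10⁻⁴ → stable
  53–61 m: −αΔT+βΔS = −(1.8 × 10⁻⁴)(-1.6)+(7.1 × 10⁻⁴)(+0.70) = 7.8 × 10⁻⁴ → stable
  61–66 m: −αΔT+βΔS = −(1.8 × 10⁻⁴)(+1.7)+(7.1 × 10⁻⁴)(-0.12) = -3.9 × 10⁻⁴ → UNSTABLE
  66–199 m: −αΔT+βΔS = −(1.8 × 10⁻⁴)(+1.7)+(7.1 × 10⁻⁴)(+0.52) = 6.3 × 10⁻⁵ → stable
The 61–66 m interval has Δρ < 0: lighter water underlies denser water.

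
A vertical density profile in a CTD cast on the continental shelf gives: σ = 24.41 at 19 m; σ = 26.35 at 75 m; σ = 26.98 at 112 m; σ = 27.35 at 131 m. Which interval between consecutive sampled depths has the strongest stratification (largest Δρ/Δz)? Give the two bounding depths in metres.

Compute the density gradient over each adjacent pair:
  19–75 m: Δρ/Δz = 1.94/56 = 0.035 kg m⁻⁴
  75–112 m: Δρ/Δz = 0.63/37 = 0.017 kg m⁻⁴
  112–131 m: Δρ/Δz = 0.37/19 = 0.019 kg m⁻⁴
The largest gradient is in the 19–75 m interval — the pycnocline.

19–75 m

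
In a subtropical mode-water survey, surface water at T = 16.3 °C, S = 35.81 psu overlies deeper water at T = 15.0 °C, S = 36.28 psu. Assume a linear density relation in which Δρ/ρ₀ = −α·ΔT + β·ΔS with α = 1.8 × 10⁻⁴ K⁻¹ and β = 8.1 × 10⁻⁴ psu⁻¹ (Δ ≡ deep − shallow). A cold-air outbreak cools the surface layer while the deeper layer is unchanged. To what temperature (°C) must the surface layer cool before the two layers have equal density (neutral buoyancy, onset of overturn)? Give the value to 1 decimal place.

12.9 °C

Neutral buoyancy requires Δρ = 0, i.e. −α(T_deep − T_surf′) + β(S_deep − S_surf) = 0.
T_surf′ = T_deep − (β/α)·ΔS = 15.0 − (8.1 × 10⁻⁴/1.8 × 10⁻⁴)·(+0.47) = 12.885 °C.
Cooling required: 16.3 − (12.885) = 3.415 °C.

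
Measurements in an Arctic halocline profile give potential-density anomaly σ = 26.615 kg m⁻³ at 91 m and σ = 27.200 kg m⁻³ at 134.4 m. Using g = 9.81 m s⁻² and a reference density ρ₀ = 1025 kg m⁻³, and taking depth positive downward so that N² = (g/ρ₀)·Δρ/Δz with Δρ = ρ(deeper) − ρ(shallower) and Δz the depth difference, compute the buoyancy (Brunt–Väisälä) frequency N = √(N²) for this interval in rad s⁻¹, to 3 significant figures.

Δρ = 1027.200 − 1026.615 = 0.585 kg m⁻³ over Δz = 134.4 − 91 = 43.4 m.
N² = (9.81/1025) × (0.585/43.4) = 1.2901 × 10⁻⁴ s⁻².
N = √(1.2901 × 10⁻⁴) = 0.011358 rad s⁻¹ ≈ 0.0114 rad s⁻¹.

0.0114 rad s⁻¹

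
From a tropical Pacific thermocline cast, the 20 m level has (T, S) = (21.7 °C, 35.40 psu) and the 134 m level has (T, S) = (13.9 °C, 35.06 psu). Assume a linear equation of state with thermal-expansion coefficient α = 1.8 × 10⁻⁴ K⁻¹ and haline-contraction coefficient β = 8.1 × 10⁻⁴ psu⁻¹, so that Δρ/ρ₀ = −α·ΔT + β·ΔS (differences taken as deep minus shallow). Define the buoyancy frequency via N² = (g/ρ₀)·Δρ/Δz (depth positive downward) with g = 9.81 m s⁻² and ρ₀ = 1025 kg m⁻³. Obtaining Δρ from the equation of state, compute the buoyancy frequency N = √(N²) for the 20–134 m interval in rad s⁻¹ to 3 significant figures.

ΔT = -7.8 K, ΔS = -0.34 psu (deep − shallow).
Δρ/ρ₀ = −αΔT + βΔS = 1.404 × 10⁻³ − 2.754 × 10⁻⁴ = 1.1286 × 10⁻³, so Δρ ≈ 1.157 kg m⁻³.
N² = (g/ρ₀)·Δρ/Δz = g·(Δρ/ρ₀)/Δz = 9.81 × 1.1286 × 10⁻³ / 114 = 9.7119 × 10⁻⁵ s⁻².
N = √(9.7119 × 10⁻⁵) = 9.8549 × 10⁻³ rad s⁻¹ ≈ 9.85 × 10⁻³ rad s⁻¹.

9.85 × 10⁻³ rad s⁻¹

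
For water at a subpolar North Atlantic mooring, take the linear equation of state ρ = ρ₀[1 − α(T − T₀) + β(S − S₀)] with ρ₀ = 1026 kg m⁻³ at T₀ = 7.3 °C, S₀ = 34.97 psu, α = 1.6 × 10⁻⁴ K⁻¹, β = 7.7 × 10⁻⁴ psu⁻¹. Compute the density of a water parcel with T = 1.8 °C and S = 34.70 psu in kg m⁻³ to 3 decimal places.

1026.690 kg m⁻³

T − T₀ = -5.5 K, S − S₀ = -0.27 psu.
Bracket = 1 − α·(-5.5) + β·(-0.27) = 1 + (6.721 × 10⁻⁴) = 1.0006721.
ρ = 1026 × 1.0006721 = 1026.690 kg m⁻³.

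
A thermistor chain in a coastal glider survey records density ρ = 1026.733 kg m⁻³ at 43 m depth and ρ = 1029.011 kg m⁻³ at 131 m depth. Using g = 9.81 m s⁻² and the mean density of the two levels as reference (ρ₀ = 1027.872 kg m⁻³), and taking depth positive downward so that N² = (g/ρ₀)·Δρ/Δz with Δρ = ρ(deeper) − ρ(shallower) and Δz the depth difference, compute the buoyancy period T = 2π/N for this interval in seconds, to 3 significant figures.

Δρ = 1029.011 − 1026.733 = 2.278 kg m⁻³ over Δz = 131 − 43 = 88 m.
N² = (9.81/1027.872) × (2.278/88) = 2.4706 × 10⁻⁴ s⁻².
N = √(2.4706 × 10⁻⁴) = 0.015718 rad s⁻¹, so T = 2π/N = 399.74 s ≈ 400 s.

400 s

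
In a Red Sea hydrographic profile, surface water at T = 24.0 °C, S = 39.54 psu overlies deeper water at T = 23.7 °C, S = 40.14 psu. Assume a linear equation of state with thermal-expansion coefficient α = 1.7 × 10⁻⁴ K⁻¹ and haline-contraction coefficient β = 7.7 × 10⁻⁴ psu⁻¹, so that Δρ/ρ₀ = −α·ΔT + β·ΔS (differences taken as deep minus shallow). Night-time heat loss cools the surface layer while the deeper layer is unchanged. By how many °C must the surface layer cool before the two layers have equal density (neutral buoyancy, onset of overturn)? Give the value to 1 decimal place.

Neutral buoyancy requires Δρ = 0, i.e. −α(T_deep − T_surf′) + β(S_deep − S_surf) = 0.
T_surf′ = T_deep − (β/α)·ΔS = 23.7 − (7.7 × 10⁻⁴/1.7 × 10⁻⁴)·(+0.60) = 20.982 °C.
Cooling required: 24.0 − (20.982) = 3.018 °C.

3.0 °C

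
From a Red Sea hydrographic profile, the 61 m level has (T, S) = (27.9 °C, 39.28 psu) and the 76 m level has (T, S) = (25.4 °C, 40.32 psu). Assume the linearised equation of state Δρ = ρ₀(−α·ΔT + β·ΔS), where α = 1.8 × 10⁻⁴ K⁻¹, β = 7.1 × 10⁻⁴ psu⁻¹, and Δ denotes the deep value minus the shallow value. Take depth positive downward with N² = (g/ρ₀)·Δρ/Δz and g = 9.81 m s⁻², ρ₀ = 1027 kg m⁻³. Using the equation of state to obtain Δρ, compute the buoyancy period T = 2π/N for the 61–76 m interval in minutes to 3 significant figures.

ΔT = -2.5 K, ΔS = +1.04 psu (deep − shallow).
Δρ/ρ₀ = −αΔT + βΔS = 4.50 × 10⁻⁴ + 7.384 × 10⁻⁴ = 1.1884 × 10⁻³, so Δρ ≈ 1.220 kg m⁻³.
N² = (g/ρ₀)·Δρ/Δz = g·(Δρ/ρ₀)/Δz = 9.81 × 1.1884 × 10⁻³ / 15 = 7.7721 × 10⁻⁴ s⁻².
N = √(7.7721 × 10⁻⁴) = 0.027878 rad s⁻¹ → T = 2π/N = 225.38 s = 3.7563 min ≈ 3.76 min.

3.76 min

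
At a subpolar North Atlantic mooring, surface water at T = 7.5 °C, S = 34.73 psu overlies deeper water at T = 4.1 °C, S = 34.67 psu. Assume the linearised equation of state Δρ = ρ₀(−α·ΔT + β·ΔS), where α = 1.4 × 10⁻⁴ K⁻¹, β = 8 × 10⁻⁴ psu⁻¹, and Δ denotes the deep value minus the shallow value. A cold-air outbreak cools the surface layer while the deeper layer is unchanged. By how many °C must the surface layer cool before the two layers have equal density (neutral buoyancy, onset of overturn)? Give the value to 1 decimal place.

3.1 °C

Neutral buoyancy requires Δρ = 0, i.e. −α(T_deep − T_surf′) + β(S_deep − S_surf) = 0.
T_surf′ = T_deep − (β/α)·ΔS = 4.1 − (8 × 10⁻⁴/1.4 × 10⁻⁴)·(-0.06) = 4.443 °C.
Cooling required: 7.5 − (4.443) = 3.057 °C.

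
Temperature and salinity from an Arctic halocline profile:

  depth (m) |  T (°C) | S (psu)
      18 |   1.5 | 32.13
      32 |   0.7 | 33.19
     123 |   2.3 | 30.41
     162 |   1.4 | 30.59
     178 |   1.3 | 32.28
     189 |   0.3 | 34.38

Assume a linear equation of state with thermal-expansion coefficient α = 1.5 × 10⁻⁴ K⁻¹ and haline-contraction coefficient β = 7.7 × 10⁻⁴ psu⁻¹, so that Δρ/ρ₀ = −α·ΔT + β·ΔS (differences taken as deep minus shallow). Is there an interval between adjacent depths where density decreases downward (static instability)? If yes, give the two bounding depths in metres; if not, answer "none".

32–123 m

Evaluate Δρ/ρ₀ = −αΔT + βΔS across each adjacent pair:
  18–32 m: −αΔT+βΔS = −(1.5 × 10⁻⁴)(-0.8)+(7.7 × 10⁻⁴)(+1.06) = 9.4 × 10⁻⁴ → stable
  32–123 m: −αΔT+βΔS = −(1.5 × 10⁻⁴)(+1.6)+(7.7 × 10⁻⁴)(-2.78) = -2.4 × 10⁻³ → UNSTABLE
  123–162 m: −αΔT+βΔS = −(1.5 × 10⁻⁴)(-0.9)+(7.7 × 10⁻⁴)(+0.18) = 2.7 × 10⁻⁴ → stable
  162–178 m: −αΔT+βΔS = −(1.5 × 10⁻⁴)(-0.1)+(7.7 × 10⁻⁴)(+1.69) = 1.3 × 10⁻³ → stable
  178–189 m: −αΔT+βΔS = −(1.5 × 10⁻⁴)(-1.0)+(7.7 × 10⁻⁴)(+2.10) = 1.8 × 10⁻³ → stable
The 32–123 m interval has Δρ < 0: lighter water underlies denser water.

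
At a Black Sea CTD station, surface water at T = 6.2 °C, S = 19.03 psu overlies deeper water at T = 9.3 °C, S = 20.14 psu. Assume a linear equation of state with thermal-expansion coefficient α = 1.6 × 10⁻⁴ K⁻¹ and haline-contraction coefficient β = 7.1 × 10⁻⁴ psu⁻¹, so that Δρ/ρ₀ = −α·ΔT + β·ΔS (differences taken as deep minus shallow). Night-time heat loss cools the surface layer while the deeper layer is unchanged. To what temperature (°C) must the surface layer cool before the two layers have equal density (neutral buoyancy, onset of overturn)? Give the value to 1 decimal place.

Neutral buoyancy requires Δρ = 0, i.e. −α(T_deep − T_surf′) + β(S_deep − S_surf) = 0.
T_surf′ = T_deep − (β/α)·ΔS = 9.3 − (7.1 × 10⁻⁴/1.6 × 10⁻⁴)·(+1.11) = 4.374 °C.
Cooling required: 6.2 − (4.374) = 1.826 °C.

4.4 °C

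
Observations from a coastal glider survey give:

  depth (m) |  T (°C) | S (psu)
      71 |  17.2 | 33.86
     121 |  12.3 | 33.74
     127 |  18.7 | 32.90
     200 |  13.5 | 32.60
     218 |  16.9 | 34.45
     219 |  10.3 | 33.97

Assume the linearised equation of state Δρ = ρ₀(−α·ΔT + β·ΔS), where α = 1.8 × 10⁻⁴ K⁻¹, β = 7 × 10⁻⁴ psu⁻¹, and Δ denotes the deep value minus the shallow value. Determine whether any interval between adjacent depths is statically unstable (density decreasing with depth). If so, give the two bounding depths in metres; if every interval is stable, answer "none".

Evaluate Δρ/ρ₀ = −αΔT + βΔS across each adjacent pair:
  71–121 m: −αΔT+βΔS = −(1.8 × 10⁻⁴)(-4.9)+(7 × 10⁻⁴)(-0.12) = 8.0 × 10⁻⁴ → stable
  121–127 m: −αΔT+βΔS = −(1.8 × 10⁻⁴)(+6.4)+(7 × 10⁻⁴)(-0.84) = -1.7 × 10⁻³ → UNSTABLE
  127–200 m: −αΔT+βΔS = −(1.8 × 10⁻⁴)(-5.2)+(7 × 10⁻⁴)(-0.30) = 7.3 × 10⁻⁴ → stable
  200–218 m: −αΔT+βΔS = −(1.8 × 10⁻⁴)(+3.4)+(7 × 10⁻⁴)(+1.85) = 6.8 × 10⁻⁴ → stable
  218–219 m: −αΔT+βΔS = −(1.8 × 10⁻⁴)(-6.6)+(7 × 10⁻⁴)(-0.48) = 8.5 × 10⁻⁴ → stable
The 121–127 m interval has Δρ < 0: lighter water underlies denser water.

121–127 m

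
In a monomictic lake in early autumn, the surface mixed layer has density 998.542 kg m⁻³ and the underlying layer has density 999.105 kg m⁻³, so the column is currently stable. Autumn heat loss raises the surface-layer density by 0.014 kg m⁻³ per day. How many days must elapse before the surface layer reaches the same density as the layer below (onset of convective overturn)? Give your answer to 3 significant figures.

40.2 days

Density deficit of the surface layer: 999.105 − 998.542 = 0.563 kg m⁻³.
Required change = 0.563 / 0.014 = 40.2 days.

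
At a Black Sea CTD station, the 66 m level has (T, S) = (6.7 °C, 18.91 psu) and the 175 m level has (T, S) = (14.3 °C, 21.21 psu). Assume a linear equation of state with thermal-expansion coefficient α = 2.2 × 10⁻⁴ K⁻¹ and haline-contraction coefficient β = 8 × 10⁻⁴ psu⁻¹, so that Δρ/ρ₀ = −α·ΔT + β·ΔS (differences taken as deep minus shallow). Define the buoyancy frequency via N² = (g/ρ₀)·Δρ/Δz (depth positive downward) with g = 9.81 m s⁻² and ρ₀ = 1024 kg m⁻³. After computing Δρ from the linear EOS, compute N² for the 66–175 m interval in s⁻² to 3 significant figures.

1.51 × 10⁻⁵ s⁻²

ΔT = +7.6 K, ΔS = +2.30 psu (deep − shallow).
Δρ/ρ₀ = −αΔT + βΔS = -1.672 × 10⁻³ + 1.84 × 10⁻³ = 1.68 × 10⁻⁴, so Δρ ≈ 0.1720 kg m⁻³.
N² = (g/ρ₀)·Δρ/Δz = g·(Δρ/ρ₀)/Δz = 9.81 × 1.68 × 10⁻⁴ / 109 = 1.5120 × 10⁻⁵ s⁻² ≈ 1.51 × 10⁻⁵ s⁻².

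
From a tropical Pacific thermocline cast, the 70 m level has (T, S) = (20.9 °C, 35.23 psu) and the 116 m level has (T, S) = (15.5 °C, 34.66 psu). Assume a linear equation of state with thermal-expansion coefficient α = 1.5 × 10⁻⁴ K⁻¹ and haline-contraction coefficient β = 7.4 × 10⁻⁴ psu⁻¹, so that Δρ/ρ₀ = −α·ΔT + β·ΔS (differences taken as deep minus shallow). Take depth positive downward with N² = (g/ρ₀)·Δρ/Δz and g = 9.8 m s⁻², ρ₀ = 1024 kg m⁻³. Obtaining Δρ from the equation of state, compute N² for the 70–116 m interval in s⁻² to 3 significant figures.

ΔT = -5.4 K, ΔS = -0.57 psu (deep − shallow).
Δρ/ρ₀ = −αΔT + βΔS = 8.10 × 10⁻⁴ − 4.218 × 10⁻⁴ = 3.882 × 10⁻⁴, so Δρ ≈ 0.3975 kg m⁻³.
N² = (g/ρ₀)·Δρ/Δz = g·(Δρ/ρ₀)/Δz = 9.8 × 3.882 × 10⁻⁴ / 46 = 8.2703 × 10⁻⁵ s⁻² ≈ 8.27 × 10⁻⁵ s⁻².

8.27 × 10⁻⁵ s⁻²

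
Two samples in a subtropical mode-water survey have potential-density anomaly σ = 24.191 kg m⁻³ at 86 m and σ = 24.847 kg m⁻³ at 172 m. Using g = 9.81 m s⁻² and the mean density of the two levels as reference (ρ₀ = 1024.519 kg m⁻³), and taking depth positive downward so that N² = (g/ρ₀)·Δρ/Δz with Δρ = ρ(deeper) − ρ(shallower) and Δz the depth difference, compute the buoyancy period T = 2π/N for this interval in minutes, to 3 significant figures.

12.3 min

Δρ = 1024.847 − 1024.191 = 0.656 kg m⁻³ over Δz = 172 − 86 = 86 m.
N² = (9.81/1024.519) × (0.656/86) = 7.3039 × 10⁻⁵ s⁻².
N = √(7.3039 × 10⁻⁵) = 8.5463 × 10⁻³ rad s⁻¹, so T = 2π/N = 735.19 s = 12.253 min ≈ 12.3 min.
Since Δρ > 0 the layer is stably stratified.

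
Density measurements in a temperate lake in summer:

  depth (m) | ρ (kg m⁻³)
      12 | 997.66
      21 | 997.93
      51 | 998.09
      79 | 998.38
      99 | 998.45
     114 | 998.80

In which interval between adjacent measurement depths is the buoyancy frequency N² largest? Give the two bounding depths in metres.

Compute the density gradient over each adjacent pair:
  12–21 m: Δρ/Δz = 0.27/9 = 0.030 kg m⁻⁴
  21–51 m: Δρ/Δz = 0.16/30 = 5.3 × 10⁻³ kg m⁻⁴
  51–79 m: Δρ/Δz = 0.29/28 = 0.010 kg m⁻⁴
  79–99 m: Δρ/Δz = 0.07/20 = 3.5 × 10⁻³ kg m⁻⁴
  99–114 m: Δρ/Δz = 0.35/15 = 0.023 kg m⁻⁴
The largest gradient is in the 12–21 m interval — the pycnocline.

12–21 m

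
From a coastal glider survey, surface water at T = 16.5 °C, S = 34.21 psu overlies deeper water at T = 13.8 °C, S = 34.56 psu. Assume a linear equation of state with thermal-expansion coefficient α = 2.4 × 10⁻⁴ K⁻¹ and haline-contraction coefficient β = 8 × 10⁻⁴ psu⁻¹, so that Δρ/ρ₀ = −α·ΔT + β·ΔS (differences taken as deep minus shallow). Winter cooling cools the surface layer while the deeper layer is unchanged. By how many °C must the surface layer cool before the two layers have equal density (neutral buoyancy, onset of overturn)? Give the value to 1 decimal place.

Neutral buoyancy requires Δρ = 0, i.e. −α(T_deep − T_surf′) + β(S_deep − S_surf) = 0.
T_surf′ = T_deep − (β/α)·ΔS = 13.8 − (8 × 10⁻⁴/2.4 × 10⁻⁴)·(+0.35) = 12.633 °C.
Cooling required: 16.5 − (12.633) = 3.867 °C.

3.9 °C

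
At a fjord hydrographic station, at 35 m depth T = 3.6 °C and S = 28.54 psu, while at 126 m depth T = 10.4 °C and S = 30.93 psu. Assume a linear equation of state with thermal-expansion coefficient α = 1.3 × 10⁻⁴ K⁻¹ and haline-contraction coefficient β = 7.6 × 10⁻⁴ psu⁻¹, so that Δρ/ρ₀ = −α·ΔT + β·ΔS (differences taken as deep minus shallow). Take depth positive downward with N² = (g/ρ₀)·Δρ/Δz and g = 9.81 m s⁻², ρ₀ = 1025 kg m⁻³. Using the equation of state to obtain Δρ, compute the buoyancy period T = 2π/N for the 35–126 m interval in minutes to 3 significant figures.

ΔT = +6.8 K, ΔS = +2.39 psu (deep − shallow).
Δρ/ρ₀ = −αΔT + βΔS = -8.84 × 10⁻⁴ + 1.8164 × 10⁻³ = 9.324 × 10⁻⁴, so Δρ ≈ 0.9557 kg m⁻³.
N² = (g/ρ₀)·Δρ/Δz = g·(Δρ/ρ₀)/Δz = 9.81 × 9.324 × 10⁻⁴ / 91 = 1.0051 × 10⁻⁴ s⁻².
N = √(1.0051 × 10⁻⁴) = 0.010025 rad s⁻¹ → T = 2π/N = 626.75 s = 10.446 min ≈ 10.4 min.

10.4 min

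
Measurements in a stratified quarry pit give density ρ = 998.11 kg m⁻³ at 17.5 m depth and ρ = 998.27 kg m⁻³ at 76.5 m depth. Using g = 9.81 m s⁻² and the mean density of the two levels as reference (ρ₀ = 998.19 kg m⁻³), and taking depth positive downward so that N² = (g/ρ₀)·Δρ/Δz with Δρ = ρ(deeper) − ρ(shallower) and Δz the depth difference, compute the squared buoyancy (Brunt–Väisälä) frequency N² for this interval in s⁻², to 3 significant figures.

2.67 × 10⁻⁵ s⁻²

Δρ = 998.27 − 998.11 = 0.16 kg m⁻³ over Δz = 76.5 − 17.5 = 59 m.
N² = (9.81/998.19) × (0.16/59) = 2.6652 × 10⁻⁵ s⁻² ≈ 2.67 × 10⁻⁵ s⁻².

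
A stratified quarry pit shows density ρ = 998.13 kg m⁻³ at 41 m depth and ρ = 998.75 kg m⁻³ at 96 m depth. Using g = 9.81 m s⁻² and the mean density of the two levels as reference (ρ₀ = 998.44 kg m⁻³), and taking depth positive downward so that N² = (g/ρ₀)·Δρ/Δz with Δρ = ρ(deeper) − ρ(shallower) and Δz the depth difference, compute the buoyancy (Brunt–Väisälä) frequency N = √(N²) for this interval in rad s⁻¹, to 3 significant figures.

Δρ = 998.75 − 998.13 = 0.62 kg m⁻³ over Δz = 96 − 41 = 55 m.
N² = (9.81/998.44) × (0.62/55) = 1.1076 × 10⁻⁴ s⁻².
N = √(1.1076 × 10⁻⁴) = 0.010524 rad s⁻¹ ≈ 0.0105 rad s⁻¹.

0.0105 rad s⁻¹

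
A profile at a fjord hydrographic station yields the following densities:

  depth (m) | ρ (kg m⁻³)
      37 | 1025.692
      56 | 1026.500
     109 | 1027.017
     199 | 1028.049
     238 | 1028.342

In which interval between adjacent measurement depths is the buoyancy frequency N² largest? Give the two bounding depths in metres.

37–56 m

Compute the density gradient over each adjacent pair:
  37–56 m: Δρ/Δz = 0.808/19 = 0.043 kg m⁻⁴
  56–109 m: Δρ/Δz = 0.517/53 = 9.8 × 10⁻³ kg m⁻⁴
  109–199 m: Δρ/Δz = 1.032/90 = 0.011 kg m⁻⁴
  199–238 m: Δρ/Δz = 0.293/39 = 7.5 × 10⁻³ kg m⁻⁴
The largest gradient is in the 37–56 m interval — the pycnocline.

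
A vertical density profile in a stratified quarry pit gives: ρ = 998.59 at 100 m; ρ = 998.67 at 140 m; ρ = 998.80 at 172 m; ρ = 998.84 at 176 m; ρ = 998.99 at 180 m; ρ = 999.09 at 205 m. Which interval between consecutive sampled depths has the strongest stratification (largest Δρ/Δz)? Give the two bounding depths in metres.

Compute the density gradient over each adjacent pair:
  100–140 m: Δρ/Δz = 0.08/40 = 2.0 × 10⁻³ kg m⁻⁴
  140–172 m: Δρ/Δz = 0.13/32 = 4.1 × 10⁻³ kg m⁻⁴
  172–176 m: Δρ/Δz = 0.04/4 = 0.010 kg m⁻⁴
  176–180 m: Δρ/Δz = 0.15/4 = 0.037 kg m⁻⁴
  180–205 m: Δρ/Δz = 0.10/25 = 4.0 × 10⁻³ kg m⁻⁴
The largest gradient is in the 176–180 m interval — the pycnocline.

176–180 m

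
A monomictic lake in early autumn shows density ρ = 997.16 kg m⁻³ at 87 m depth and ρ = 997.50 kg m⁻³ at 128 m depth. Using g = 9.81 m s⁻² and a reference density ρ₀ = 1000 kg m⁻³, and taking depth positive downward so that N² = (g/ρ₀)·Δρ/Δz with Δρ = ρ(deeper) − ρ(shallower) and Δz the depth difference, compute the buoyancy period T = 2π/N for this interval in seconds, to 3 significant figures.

697 s

Δρ = 997.50 − 997.16 = 0.34 kg m⁻³ over Δz = 128 − 87 = 41 m.
N² = (9.81/1000) × (0.34/41) = 8.1351 × 10⁻⁵ s⁻².
N = √(8.1351 × 10⁻⁵) = 9.0195 × 10⁻³ rad s⁻¹, so T = 2π/N = 696.62 s ≈ 697 s.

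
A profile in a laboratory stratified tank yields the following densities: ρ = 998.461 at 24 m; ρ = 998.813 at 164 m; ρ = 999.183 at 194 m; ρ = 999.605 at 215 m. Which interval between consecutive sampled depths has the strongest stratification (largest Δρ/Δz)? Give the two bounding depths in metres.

Compute the density gradient over each adjacent pair:
  24–164 m: Δρ/Δz = 0.352/140 = 2.5 × 10⁻³ kg m⁻⁴
  164–194 m: Δρ/Δz = 0.370/30 = 0.012 kg m⁻⁴
  194–215 m: Δρ/Δz = 0.422/21 = 0.020 kg m⁻⁴
The largest gradient is in the 194–215 m interval — the pycnocline.

194–215 m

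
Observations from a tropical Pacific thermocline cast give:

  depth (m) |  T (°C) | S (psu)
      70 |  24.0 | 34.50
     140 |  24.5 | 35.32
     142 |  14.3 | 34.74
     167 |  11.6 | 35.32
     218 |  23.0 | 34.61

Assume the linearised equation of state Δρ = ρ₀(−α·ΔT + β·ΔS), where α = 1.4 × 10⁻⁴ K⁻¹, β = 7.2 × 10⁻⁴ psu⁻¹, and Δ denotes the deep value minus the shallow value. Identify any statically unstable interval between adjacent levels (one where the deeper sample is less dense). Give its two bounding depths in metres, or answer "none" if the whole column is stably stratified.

167–218 m

Evaluate Δρ/ρ₀ = −αΔT + βΔS across each adjacent pair:
  70–140 m: −αΔT+βΔS = −(1.4 × 10⁻⁴)(+0.5)+(7.2 × 10⁻⁴)(+0.82) = 5.2 × 10⁻⁴ → stable
  140–142 m: −αΔT+βΔS = −(1.4 × 10⁻⁴)(-10.2)+(7.2 × 10⁻⁴)(-0.58) = 1.0 × 10⁻³ → stable
  142–167 m: −αΔT+βΔS = −(1.4 × 10⁻⁴)(-2.7)+(7.2 × 10⁻⁴)(+0.58) = 8.0 × 10⁻⁴ → stable
  167–218 m: −αΔT+βΔS = −(1.4 × 10⁻⁴)(+11.4)+(7.2 × 10⁻⁴)(-0.71) = -2.1 × 10⁻³ → UNSTABLE
The 167–218 m interval has Δρ < 0: lighter water underlies denser water.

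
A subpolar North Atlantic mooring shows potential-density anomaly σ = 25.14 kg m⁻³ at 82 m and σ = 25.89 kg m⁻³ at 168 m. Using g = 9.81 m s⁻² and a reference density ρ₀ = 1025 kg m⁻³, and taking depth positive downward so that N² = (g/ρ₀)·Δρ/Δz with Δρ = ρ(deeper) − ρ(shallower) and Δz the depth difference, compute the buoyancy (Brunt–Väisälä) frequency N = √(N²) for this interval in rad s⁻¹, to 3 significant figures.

Δρ = 1025.89 − 1025.14 = 0.75 kg m⁻³ over Δz = 168 − 82 = 86 m.
N² = (9.81/1025) × (0.75/86) = 8.3466 × 10⁻⁵ s⁻².
N = √(8.3466 × 10⁻⁵) = 9.1360 × 10⁻³ rad s⁻¹ ≈ 9.14 × 10⁻³ rad s⁻¹.

9.14 × 10⁻³ rad s⁻¹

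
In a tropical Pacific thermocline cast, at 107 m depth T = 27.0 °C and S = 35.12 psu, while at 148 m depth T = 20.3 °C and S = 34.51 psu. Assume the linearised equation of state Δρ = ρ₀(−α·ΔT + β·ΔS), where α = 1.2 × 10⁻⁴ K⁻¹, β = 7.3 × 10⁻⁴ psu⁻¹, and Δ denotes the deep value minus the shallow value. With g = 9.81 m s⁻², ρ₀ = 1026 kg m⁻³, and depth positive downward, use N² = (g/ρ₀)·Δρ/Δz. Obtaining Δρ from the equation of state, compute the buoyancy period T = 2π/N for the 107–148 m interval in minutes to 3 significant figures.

ΔT = -6.7 K, ΔS = -0.61 psu (deep − shallow).
Δρ/ρ₀ = −αΔT + βΔS = 8.04 × 10⁻⁴ − 4.453 × 10⁻⁴ = 3.587 × 10⁻⁴, so Δρ ≈ 0.3680 kg m⁻³.
N² = (g/ρ₀)·Δρ/Δz = g·(Δρ/ρ₀)/Δz = 9.81 × 3.587 × 10⁻⁴ / 41 = 8.5826 × 10⁻⁵ s⁻².
N = √(8.5826 × 10⁻⁵) = 9.2642 × 10⁻³ rad s⁻¹ → T = 2π/N = 678.22 s = 11.304 min ≈ 11.3 min.

11.3 min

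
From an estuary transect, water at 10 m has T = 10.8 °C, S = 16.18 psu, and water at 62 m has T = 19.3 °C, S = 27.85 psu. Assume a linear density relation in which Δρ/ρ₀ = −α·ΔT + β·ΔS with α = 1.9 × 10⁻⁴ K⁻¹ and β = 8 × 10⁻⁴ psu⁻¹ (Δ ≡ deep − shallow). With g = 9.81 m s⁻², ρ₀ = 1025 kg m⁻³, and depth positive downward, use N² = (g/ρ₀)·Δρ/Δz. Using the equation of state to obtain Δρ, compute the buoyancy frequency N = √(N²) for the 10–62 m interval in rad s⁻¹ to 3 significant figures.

ΔT = +8.5 K, ΔS = +11.67 psu (deep − shallow).
Δρ/ρ₀ = −αΔT + βΔS = -1.615 × 10⁻³ + 9.336 × 10⁻³ = 7.721 × 10⁻³, so Δρ ≈ 7.914 kg m⁻³.
N² = (g/ρ₀)·Δρ/Δz = g·(Δρ/ρ₀)/Δz = 9.81 × 7.721 × 10⁻³ / 52 = 1.4566 × 10⁻³ s⁻².
N = √(1.4566 × 10⁻³) = 0.038165 rad s⁻¹ ≈ 0.0382 rad s⁻¹.

0.0382 rad s⁻¹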